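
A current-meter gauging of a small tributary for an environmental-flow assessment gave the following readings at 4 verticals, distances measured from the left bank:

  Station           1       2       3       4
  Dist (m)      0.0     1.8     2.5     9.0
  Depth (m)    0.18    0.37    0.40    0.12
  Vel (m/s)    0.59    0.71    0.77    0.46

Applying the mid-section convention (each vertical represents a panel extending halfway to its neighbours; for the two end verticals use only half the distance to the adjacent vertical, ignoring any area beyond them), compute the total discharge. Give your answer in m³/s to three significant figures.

w_1 = (1.8 − 0.0)/2 = 0.9 m; q_1 = 0.59 × 0.18 × 0.9 = 0.09558 m³/s
w_2 = (2.5 − 0.0)/2 = 1.25 m; q_2 = 0.71 × 0.37 × 1.25 = 0.3284 m³/s
w_3 = (9.0 − 1.8)/2 = 3.6 m; q_3 = 0.77 × 0.40 × 3.6 = 1.109 m³/s
w_4 = (9.0 − 2.5)/2 = 3.25 m; q_4 = 0.46 × 0.12 × 3.25 = 0.1794 m³/s
Q = Σ qᵢ = 1.712 m³/s

1.71 m³/s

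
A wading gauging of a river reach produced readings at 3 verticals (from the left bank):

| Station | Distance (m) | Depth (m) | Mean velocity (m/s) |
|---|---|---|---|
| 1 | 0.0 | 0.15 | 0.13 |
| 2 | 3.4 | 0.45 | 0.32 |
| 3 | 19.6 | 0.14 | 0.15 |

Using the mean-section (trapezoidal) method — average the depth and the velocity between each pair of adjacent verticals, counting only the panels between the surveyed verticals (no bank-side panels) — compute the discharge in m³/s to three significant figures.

Panel 1-2: Δb = 3.4 m, d̄ = (0.15+0.45)/2 = 0.3, v̄ = (0.13+0.32)/2 = 0.225 → q = 3.4×0.3×0.225 = 0.2295 m³/s
Panel 2-3: Δb = 16.2 m, d̄ = (0.45+0.14)/2 = 0.295, v̄ = (0.32+0.15)/2 = 0.235 → q = 16.2×0.295×0.235 = 1.123 m³/s
Q = Σ q = 1.353 m³/s

1.35 m³/s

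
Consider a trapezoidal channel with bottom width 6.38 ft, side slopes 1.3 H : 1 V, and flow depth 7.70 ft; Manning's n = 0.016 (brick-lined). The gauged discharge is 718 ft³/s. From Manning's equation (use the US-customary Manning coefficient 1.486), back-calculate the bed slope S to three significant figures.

A = (b + z·y)·y = (6.38 + 1.3×7.70)×7.70 = 126.2 ft²
P = b + 2y√(1+z²) = 6.38 + 2×7.70×√(1+1.3²) = 31.64 ft
R = A/P = 126.2/31.64 = 3.989 ft
S = (Q·n / (1.486·A·R^(2/3)))² = (718×0.016 / (1.486×126.2×2.515))² = 0.0005931

0.000593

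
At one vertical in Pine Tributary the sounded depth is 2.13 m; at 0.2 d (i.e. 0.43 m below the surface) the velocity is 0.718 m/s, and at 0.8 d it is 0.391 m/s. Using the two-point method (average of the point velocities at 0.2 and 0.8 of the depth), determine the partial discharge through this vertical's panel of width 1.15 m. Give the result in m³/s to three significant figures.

1.36 m³/s

v̄ = (0.718 + 0.391) / 2 = 0.5545 m/s
q = v̄ × d × w = 0.5545 × 2.13 × 1.15 = 1.358 m³/s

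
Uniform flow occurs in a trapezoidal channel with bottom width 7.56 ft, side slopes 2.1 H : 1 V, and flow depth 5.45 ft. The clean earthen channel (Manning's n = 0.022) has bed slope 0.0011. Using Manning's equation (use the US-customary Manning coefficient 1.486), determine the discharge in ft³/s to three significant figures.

498 ft³/s

A = (b + z·y)·y = (7.56 + 2.1×5.45)×5.45 = 103.6 ft²
P = b + 2y√(1+z²) = 7.56 + 2×5.45×√(1+2.1²) = 32.91 ft
R = A/P = 103.6/32.91 = 3.147 ft
Q = (1.486/n)·A·R^(2/3)·S^(1/2) = (1.486/0.022) × 103.6 × 3.147^(2/3) × 0.0011^(1/2) = 498.3 ft³/s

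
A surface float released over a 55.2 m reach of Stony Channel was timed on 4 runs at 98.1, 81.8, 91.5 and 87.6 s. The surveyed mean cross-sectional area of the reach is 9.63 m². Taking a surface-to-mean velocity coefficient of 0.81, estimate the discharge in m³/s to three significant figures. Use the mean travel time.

t̄ = (98.1 + 81.8 + 91.5 + 87.6) / 4 = 89.75 s
v_surface = L / t̄ = 55.2 / 89.75 = 0.6150 m/s
v_mean = 0.81 × 0.6150 = 0.4982 m/s
Q = A × v_mean = 9.63 × 0.4982 = 4.798 m³/s

4.80 m³/s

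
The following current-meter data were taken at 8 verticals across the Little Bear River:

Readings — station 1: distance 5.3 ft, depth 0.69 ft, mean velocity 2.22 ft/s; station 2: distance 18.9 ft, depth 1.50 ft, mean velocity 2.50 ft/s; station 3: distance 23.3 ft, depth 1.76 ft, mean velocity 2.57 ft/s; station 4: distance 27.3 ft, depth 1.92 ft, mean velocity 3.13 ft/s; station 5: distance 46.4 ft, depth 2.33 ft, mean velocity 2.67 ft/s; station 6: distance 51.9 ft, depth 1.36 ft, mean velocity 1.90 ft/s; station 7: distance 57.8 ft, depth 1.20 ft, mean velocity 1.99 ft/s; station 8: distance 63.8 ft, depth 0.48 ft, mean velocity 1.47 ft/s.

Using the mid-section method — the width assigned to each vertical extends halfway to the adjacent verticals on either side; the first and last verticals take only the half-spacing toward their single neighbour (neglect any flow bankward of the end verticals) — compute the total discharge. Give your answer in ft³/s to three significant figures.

w_1 = (18.9 − 5.3)/2 = 6.8 ft; q_1 = 2.22 × 0.69 × 6.8 = 10.42 ft³/s
w_2 = (23.3 − 5.3)/2 = 9 ft; q_2 = 2.50 × 1.50 × 9 = 33.75 ft³/s
w_3 = (27.3 − 18.9)/2 = 4.2 ft; q_3 = 2.57 × 1.76 × 4.2 = 19.00 ft³/s
w_4 = (46.4 − 23.3)/2 = 11.55 ft; q_4 = 3.13 × 1.92 × 11.55 = 69.41 ft³/s
w_5 = (51.9 − 27.3)/2 = 12.3 ft; q_5 = 2.67 × 2.33 × 12.3 = 76.52 ft³/s
w_6 = (57.8 − 46.4)/2 = 5.7 ft; q_6 = 1.90 × 1.36 × 5.7 = 14.73 ft³/s
w_7 = (63.8 − 51.9)/2 = 5.95 ft; q_7 = 1.99 × 1.20 × 5.95 = 14.21 ft³/s
w_8 = (63.8 − 57.8)/2 = 3 ft; q_8 = 1.47 × 0.48 × 3 = 2.117 ft³/s
Q = Σ qᵢ = 240.1 ft³/s

240 ft³/s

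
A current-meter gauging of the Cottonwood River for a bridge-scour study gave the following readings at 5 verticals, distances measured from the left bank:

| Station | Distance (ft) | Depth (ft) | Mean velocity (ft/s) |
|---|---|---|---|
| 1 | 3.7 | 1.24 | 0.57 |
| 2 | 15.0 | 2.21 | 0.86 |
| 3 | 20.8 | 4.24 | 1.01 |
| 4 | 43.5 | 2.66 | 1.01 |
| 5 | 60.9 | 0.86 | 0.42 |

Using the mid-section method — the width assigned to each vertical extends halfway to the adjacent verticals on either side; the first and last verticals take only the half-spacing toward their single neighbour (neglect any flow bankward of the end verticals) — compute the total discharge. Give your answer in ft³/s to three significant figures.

138 ft³/s

w_1 = (15.0 − 3.7)/2 = 5.65 ft; q_1 = 0.57 × 1.24 × 5.65 = 3.993 ft³/s
w_2 = (20.8 − 3.7)/2 = 8.55 ft; q_2 = 0.86 × 2.21 × 8.55 = 16.25 ft³/s
w_3 = (43.5 − 15.0)/2 = 14.25 ft; q_3 = 1.01 × 4.24 × 14.25 = 61.02 ft³/s
w_4 = (60.9 − 20.8)/2 = 20.05 ft; q_4 = 1.01 × 2.66 × 20.05 = 53.87 ft³/s
w_5 = (60.9 − 43.5)/2 = 8.7 ft; q_5 = 0.42 × 0.86 × 8.7 = 3.142 ft³/s
Q = Σ qᵢ = 138.3 ft³/s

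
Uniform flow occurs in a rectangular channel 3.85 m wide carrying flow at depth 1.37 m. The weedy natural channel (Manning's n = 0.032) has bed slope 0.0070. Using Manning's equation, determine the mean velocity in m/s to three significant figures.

A = b·y = 3.85 × 1.37 = 5.275 m²
P = b + 2y = 3.85 + 2×1.37 = 6.590 m
R = A/P = 5.275/6.590 = 0.8004 m
Q = (1/n)·A·R^(2/3)·S^(1/2) = (1/0.032) × 5.275 × 0.8004^(2/3) × 0.0070^(1/2) = 11.89 m³/s
V = Q/A = 11.89/5.275 = 2.254 m/s

2.25 m/s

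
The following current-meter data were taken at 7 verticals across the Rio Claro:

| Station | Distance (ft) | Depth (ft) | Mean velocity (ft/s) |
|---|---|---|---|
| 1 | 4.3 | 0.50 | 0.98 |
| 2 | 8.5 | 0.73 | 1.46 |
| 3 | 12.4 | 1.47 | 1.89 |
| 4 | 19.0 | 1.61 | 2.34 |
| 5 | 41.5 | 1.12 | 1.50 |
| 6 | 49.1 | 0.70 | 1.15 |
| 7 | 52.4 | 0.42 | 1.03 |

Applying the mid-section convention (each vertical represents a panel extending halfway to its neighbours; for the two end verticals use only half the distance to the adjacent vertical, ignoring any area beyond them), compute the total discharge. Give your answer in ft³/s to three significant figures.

105 ft³/s

w_1 = (8.5 − 4.3)/2 = 2.1 ft; q_1 = 0.98 × 0.50 × 2.1 = 1.029 ft³/s
w_2 = (12.4 − 4.3)/2 = 4.05 ft; q_2 = 1.46 × 0.73 × 4.05 = 4.316 ft³/s
w_3 = (19.0 − 8.5)/2 = 5.25 ft; q_3 = 1.89 × 1.47 × 5.25 = 14.59 ft³/s
w_4 = (41.5 − 12.4)/2 = 14.55 ft; q_4 = 2.34 × 1.61 × 14.55 = 54.82 ft³/s
w_5 = (49.1 − 19.0)/2 = 15.05 ft; q_5 = 1.50 × 1.12 × 15.05 = 25.28 ft³/s
w_6 = (52.4 − 41.5)/2 = 5.45 ft; q_6 = 1.15 × 0.70 × 5.45 = 4.387 ft³/s
w_7 = (52.4 − 49.1)/2 = 1.65 ft; q_7 = 1.03 × 0.42 × 1.65 = 0.7138 ft³/s
Q = Σ qᵢ = 105.1 ft³/s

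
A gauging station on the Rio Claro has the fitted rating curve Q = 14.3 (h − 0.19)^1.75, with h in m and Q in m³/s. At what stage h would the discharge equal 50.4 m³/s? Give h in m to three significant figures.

h − h₀ = (Q/C)^(1/b) = (50.4/14.3)^(1/1.75) = 2.054 m
h = 0.19 + 2.054 = 2.244 m

2.24 m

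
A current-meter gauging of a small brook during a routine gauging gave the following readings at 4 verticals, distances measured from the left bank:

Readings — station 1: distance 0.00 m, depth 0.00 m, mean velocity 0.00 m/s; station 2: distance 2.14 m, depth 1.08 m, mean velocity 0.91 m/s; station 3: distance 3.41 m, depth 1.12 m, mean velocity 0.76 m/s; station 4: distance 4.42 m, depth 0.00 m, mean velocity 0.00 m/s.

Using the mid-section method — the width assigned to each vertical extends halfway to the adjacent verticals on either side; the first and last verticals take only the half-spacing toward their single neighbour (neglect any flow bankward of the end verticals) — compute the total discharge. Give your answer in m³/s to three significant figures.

2.65 m³/s

w_2 = (3.41 − 0.00)/2 = 1.705 m; q_2 = 0.91 × 1.08 × 1.705 = 1.676 m³/s
w_3 = (4.42 − 2.14)/2 = 1.14 m; q_3 = 0.76 × 1.12 × 1.14 = 0.9704 m³/s
Stations 1, 4 contribute zero (depth or velocity is 0).
Q = Σ qᵢ = 2.646 m³/s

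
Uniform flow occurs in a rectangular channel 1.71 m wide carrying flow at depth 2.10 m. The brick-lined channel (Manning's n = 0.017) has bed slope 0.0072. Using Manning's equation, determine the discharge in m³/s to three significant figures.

12.9 m³/s

A = b·y = 1.71 × 2.10 = 3.591 m²
P = b + 2y = 1.71 + 2×2.10 = 5.910 m
R = A/P = 3.591/5.910 = 0.6076 m
Q = (1/n)·A·R^(2/3)·S^(1/2) = (1/0.017) × 3.591 × 0.6076^(2/3) × 0.0072^(1/2) = 12.86 m³/s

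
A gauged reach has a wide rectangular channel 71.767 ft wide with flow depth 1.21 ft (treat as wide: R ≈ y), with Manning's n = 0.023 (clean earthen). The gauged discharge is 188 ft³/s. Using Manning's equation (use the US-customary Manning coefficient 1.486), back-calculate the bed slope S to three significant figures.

A = b·y = 71.767 × 1.21 = 86.84 ft²
Wide channel: R ≈ y = 1.21 ft
S = (Q·n / (1.486·A·R^(2/3)))² = (188×0.023 / (1.486×86.84×1.136))² = 0.0008708

0.000871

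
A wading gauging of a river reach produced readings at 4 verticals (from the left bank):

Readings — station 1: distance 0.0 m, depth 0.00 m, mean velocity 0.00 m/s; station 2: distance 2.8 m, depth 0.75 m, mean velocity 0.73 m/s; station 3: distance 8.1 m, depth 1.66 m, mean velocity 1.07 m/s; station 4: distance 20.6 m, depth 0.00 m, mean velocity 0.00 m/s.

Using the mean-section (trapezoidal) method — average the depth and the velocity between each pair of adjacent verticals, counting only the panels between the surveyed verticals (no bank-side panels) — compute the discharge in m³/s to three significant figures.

11.7 m³/s

Panel 1-2: Δb = 2.8 m, d̄ = (0.00+0.75)/2 = 0.375, v̄ = (0.00+0.73)/2 = 0.365 → q = 2.8×0.375×0.365 = 0.3833 m³/s
Panel 2-3: Δb = 5.3 m, d̄ = (0.75+1.66)/2 = 1.205, v̄ = (0.73+1.07)/2 = 0.9 → q = 5.3×1.205×0.9 = 5.748 m³/s
Panel 3-4: Δb = 12.5 m, d̄ = (1.66+0.00)/2 = 0.83, v̄ = (1.07+0.00)/2 = 0.535 → q = 12.5×0.83×0.535 = 5.551 m³/s
Q = Σ q = 11.68 m³/s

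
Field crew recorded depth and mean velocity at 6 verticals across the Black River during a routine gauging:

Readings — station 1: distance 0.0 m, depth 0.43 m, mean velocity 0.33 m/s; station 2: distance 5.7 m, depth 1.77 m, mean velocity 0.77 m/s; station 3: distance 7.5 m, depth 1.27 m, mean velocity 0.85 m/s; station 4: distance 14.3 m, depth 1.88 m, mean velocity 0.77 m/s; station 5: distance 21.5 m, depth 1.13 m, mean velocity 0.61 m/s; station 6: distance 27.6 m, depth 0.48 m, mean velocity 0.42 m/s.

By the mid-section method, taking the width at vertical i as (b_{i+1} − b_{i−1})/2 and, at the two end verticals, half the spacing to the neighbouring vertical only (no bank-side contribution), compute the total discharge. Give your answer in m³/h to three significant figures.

91800 m³/h

w_1 = (5.7 − 0.0)/2 = 2.85 m; q_1 = 0.33 × 0.43 × 2.85 = 0.4044 m³/s
w_2 = (7.5 − 0.0)/2 = 3.75 m; q_2 = 0.77 × 1.77 × 3.75 = 5.111 m³/s
w_3 = (14.3 − 5.7)/2 = 4.3 m; q_3 = 0.85 × 1.27 × 4.3 = 4.642 m³/s
w_4 = (21.5 − 7.5)/2 = 7 m; q_4 = 0.77 × 1.88 × 7 = 10.13 m³/s
w_5 = (27.6 − 14.3)/2 = 6.65 m; q_5 = 0.61 × 1.13 × 6.65 = 4.584 m³/s
w_6 = (27.6 − 21.5)/2 = 3.05 m; q_6 = 0.42 × 0.48 × 3.05 = 0.6149 m³/s
Q = Σ qᵢ = 25.49 m³/s
= 25.49 × 3600 = 91760 m³/h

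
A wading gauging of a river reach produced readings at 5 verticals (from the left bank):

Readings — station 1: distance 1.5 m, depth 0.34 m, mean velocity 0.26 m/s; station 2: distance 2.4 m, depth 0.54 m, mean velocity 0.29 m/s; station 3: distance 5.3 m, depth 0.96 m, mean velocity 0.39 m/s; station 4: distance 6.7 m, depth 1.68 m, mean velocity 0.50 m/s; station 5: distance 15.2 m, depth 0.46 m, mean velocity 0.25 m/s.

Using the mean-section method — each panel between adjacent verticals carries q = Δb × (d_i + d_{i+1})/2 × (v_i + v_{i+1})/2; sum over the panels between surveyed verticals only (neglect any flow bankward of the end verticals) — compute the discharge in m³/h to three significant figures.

18300 m³/h

Panel 1-2: Δb = 0.9 m, d̄ = (0.34+0.54)/2 = 0.44, v̄ = (0.26+0.29)/2 = 0.275 → q = 0.9×0.44×0.275 = 0.1089 m³/s
Panel 2-3: Δb = 2.9 m, d̄ = (0.54+0.96)/2 = 0.75, v̄ = (0.29+0.39)/2 = 0.34 → q = 2.9×0.75×0.34 = 0.7395 m³/s
Panel 3-4: Δb = 1.4 m, d̄ = (0.96+1.68)/2 = 1.32, v̄ = (0.39+0.50)/2 = 0.445 → q = 1.4×1.32×0.445 = 0.8224 m³/s
Panel 4-5: Δb = 8.5 m, d̄ = (1.68+0.46)/2 = 1.07, v̄ = (0.50+0.25)/2 = 0.375 → q = 8.5×1.07×0.375 = 3.411 m³/s
Q = Σ q = 5.081 m³/s
= 5.081 × 3600 = 18290 m³/h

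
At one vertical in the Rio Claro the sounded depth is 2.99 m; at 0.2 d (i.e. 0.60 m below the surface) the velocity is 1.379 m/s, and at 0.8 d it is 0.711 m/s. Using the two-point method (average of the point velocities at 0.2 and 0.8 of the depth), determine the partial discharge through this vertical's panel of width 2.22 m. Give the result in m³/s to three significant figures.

6.94 m³/s

v̄ = (1.379 + 0.711) / 2 = 1.045 m/s
q = v̄ × d × w = 1.045 × 2.99 × 2.22 = 6.937 m³/s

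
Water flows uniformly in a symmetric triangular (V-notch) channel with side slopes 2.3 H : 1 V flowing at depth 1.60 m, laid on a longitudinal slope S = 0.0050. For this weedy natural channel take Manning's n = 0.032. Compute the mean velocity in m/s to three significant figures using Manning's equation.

A = z·y² = 2.3×1.60² = 5.888 m²
P = 2y√(1+z²) = 2×1.60×√(1+2.3²) = 8.026 m
R = A/P = 5.888/8.026 = 0.7337 m
Q = (1/n)·A·R^(2/3)·S^(1/2) = (1/0.032) × 5.888 × 0.7337^(2/3) × 0.0050^(1/2) = 10.58 m³/s
V = Q/A = 10.58/5.888 = 1.797 m/s

1.80 m/s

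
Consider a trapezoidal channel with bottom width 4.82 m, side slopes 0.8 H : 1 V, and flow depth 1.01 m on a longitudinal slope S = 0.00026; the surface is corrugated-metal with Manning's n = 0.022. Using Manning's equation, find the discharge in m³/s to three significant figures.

A = (b + z·y)·y = (4.82 + 0.8×1.01)×1.01 = 5.684 m²
P = b + 2y√(1+z²) = 4.82 + 2×1.01×√(1+0.8²) = 7.407 m
R = A/P = 5.684/7.407 = 0.7674 m
Q = (1/n)·A·R^(2/3)·S^(1/2) = (1/0.022) × 5.684 × 0.7674^(2/3) × 0.00026^(1/2) = 3.492 m³/s

3.49 m³/s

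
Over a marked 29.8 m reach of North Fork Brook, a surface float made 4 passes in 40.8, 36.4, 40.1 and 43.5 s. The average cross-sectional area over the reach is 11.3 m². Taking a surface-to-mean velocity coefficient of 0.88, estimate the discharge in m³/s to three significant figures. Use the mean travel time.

t̄ = (40.8 + 36.4 + 40.1 + 43.5) / 4 = 40.2 s
v_surface = L / t̄ = 29.8 / 40.2 = 0.7413 m/s
v_mean = 0.88 × 0.7413 = 0.6523 m/s
Q = A × v_mean = 11.3 × 0.6523 = 7.371 m³/s

7.37 m³/s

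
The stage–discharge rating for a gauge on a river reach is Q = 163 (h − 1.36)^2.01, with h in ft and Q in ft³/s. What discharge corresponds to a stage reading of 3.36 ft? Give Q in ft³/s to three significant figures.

Q = 163 × (3.36 − 1.36)^2.01 = 163 × 2^2.01 = 656.5 ft³/s

657 ft³/s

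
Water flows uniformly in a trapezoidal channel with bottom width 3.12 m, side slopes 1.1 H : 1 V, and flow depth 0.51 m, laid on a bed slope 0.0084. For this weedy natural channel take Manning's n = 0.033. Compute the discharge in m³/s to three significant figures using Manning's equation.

2.85 m³/s

A = (b + z·y)·y = (3.12 + 1.1×0.51)×0.51 = 1.877 m²
P = b + 2y√(1+z²) = 3.12 + 2×0.51×√(1+1.1²) = 4.636 m
R = A/P = 1.877/4.636 = 0.4049 m
Q = (1/n)·A·R^(2/3)·S^(1/2) = (1/0.033) × 1.877 × 0.4049^(2/3) × 0.0084^(1/2) = 2.854 m³/s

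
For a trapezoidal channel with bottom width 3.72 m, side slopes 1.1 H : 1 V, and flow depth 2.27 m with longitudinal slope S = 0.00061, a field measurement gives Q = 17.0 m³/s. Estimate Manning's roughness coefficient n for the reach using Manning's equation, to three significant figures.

A = (b + z·y)·y = (3.72 + 1.1×2.27)×2.27 = 14.11 m²
P = b + 2y√(1+z²) = 3.72 + 2×2.27×√(1+1.1²) = 10.47 m
R = A/P = 14.11/10.47 = 1.348 m
n = (1/Q)·A·R^(2/3)·S^(1/2) = (1/17.0) × 14.11 × 1.220 × 0.02470 = 0.02502

0.0250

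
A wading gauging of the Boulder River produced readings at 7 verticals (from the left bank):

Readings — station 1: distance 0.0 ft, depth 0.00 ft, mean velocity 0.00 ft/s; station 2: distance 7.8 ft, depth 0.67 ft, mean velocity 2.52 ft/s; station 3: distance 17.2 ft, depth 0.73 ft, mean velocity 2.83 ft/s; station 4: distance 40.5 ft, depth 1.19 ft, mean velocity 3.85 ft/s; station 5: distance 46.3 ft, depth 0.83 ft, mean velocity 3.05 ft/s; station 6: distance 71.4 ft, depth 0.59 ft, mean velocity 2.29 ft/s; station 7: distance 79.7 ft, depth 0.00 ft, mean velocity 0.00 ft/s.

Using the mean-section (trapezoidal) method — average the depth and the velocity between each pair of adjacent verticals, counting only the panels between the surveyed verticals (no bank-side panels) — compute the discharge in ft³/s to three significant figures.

166 ft³/s

Panel 1-2: Δb = 7.8 ft, d̄ = (0.00+0.67)/2 = 0.335, v̄ = (0.00+2.52)/2 = 1.26 → q = 7.8×0.335×1.26 = 3.292 ft³/s
Panel 2-3: Δb = 9.4 ft, d̄ = (0.67+0.73)/2 = 0.7, v̄ = (2.52+2.83)/2 = 2.675 → q = 9.4×0.7×2.675 = 17.60 ft³/s
Panel 3-4: Δb = 23.3 ft, d̄ = (0.73+1.19)/2 = 0.96, v̄ = (2.83+3.85)/2 = 3.34 → q = 23.3×0.96×3.34 = 74.71 ft³/s
Panel 4-5: Δb = 5.8 ft, d̄ = (1.19+0.83)/2 = 1.01, v̄ = (3.85+3.05)/2 = 3.45 → q = 5.8×1.01×3.45 = 20.21 ft³/s
Panel 5-6: Δb = 25.1 ft, d̄ = (0.83+0.59)/2 = 0.71, v̄ = (3.05+2.29)/2 = 2.67 → q = 25.1×0.71×2.67 = 47.58 ft³/s
Panel 6-7: Δb = 8.3 ft, d̄ = (0.59+0.00)/2 = 0.295, v̄ = (2.29+0.00)/2 = 1.145 → q = 8.3×0.295×1.145 = 2.804 ft³/s
Q = Σ q = 166.2 ft³/s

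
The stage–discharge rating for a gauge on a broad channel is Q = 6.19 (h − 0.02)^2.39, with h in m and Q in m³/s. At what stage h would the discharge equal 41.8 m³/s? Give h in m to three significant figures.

h − h₀ = (Q/C)^(1/b) = (41.8/6.19)^(1/2.39) = 2.224 m
h = 0.02 + 2.224 = 2.244 m

2.24 m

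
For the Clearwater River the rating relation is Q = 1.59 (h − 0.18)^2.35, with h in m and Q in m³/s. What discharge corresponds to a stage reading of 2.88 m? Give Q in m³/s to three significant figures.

Q = 1.59 × (2.88 − 0.18)^2.35 = 1.59 × 2.7^2.35 = 16.41 m³/s

16.4 m³/s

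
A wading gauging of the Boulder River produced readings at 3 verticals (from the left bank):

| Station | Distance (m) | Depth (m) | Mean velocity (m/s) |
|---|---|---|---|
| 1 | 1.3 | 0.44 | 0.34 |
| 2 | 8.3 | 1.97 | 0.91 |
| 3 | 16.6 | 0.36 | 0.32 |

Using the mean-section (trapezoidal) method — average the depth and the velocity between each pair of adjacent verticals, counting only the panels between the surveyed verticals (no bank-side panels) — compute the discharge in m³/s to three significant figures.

Panel 1-2: Δb = 7 m, d̄ = (0.44+1.97)/2 = 1.205, v̄ = (0.34+0.91)/2 = 0.625 → q = 7×1.205×0.625 = 5.272 m³/s
Panel 2-3: Δb = 8.3 m, d̄ = (1.97+0.36)/2 = 1.165, v̄ = (0.91+0.32)/2 = 0.615 → q = 8.3×1.165×0.615 = 5.947 m³/s
Q = Σ q = 11.22 m³/s

11.2 m³/s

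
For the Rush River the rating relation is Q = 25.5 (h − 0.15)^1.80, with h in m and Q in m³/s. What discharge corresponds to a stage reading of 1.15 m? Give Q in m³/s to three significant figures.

25.5 m³/s

Q = 25.5 × (1.15 − 0.15)^1.80 = 25.5 × 1^1.80 = 25.50 m³/s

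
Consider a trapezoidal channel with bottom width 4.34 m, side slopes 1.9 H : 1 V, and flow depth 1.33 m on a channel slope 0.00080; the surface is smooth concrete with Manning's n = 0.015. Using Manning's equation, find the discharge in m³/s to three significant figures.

16.2 m³/s

A = (b + z·y)·y = (4.34 + 1.9×1.33)×1.33 = 9.133 m²
P = b + 2y√(1+z²) = 4.34 + 2×1.33×√(1+1.9²) = 10.05 m
R = A/P = 9.133/10.05 = 0.9087 m
Q = (1/n)·A·R^(2/3)·S^(1/2) = (1/0.015) × 9.133 × 0.9087^(2/3) × 0.00080^(1/2) = 16.16 m³/s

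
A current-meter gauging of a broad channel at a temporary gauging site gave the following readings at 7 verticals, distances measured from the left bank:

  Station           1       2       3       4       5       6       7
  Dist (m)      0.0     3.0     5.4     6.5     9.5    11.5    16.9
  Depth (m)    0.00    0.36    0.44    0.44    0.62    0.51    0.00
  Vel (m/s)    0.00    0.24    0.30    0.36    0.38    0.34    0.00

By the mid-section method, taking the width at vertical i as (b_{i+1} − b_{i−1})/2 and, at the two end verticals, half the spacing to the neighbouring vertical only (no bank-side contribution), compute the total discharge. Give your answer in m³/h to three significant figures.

7270 m³/h

w_2 = (5.4 − 0.0)/2 = 2.7 m; q_2 = 0.24 × 0.36 × 2.7 = 0.2333 m³/s
w_3 = (6.5 − 3.0)/2 = 1.75 m; q_3 = 0.30 × 0.44 × 1.75 = 0.2310 m³/s
w_4 = (9.5 − 5.4)/2 = 2.05 m; q_4 = 0.36 × 0.44 × 2.05 = 0.3247 m³/s
w_5 = (11.5 − 6.5)/2 = 2.5 m; q_5 = 0.38 × 0.62 × 2.5 = 0.5890 m³/s
w_6 = (16.9 − 9.5)/2 = 3.7 m; q_6 = 0.34 × 0.51 × 3.7 = 0.6416 m³/s
Stations 1, 7 contribute zero (depth or velocity is 0).
Q = Σ qᵢ = 2.020 m³/s
= 2.020 × 3600 = 7270 m³/h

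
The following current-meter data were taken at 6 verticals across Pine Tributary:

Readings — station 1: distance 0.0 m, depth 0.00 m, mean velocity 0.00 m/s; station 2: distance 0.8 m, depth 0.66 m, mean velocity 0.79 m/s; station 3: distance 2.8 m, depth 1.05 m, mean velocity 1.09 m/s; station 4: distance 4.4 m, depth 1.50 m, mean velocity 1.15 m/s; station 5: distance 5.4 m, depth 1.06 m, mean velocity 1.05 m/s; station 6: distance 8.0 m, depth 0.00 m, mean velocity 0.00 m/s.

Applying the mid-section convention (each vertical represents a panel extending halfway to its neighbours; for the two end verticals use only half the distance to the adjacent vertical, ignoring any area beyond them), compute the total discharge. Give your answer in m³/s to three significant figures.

w_2 = (2.8 − 0.0)/2 = 1.4 m; q_2 = 0.79 × 0.66 × 1.4 = 0.7300 m³/s
w_3 = (4.4 − 0.8)/2 = 1.8 m; q_3 = 1.09 × 1.05 × 1.8 = 2.060 m³/s
w_4 = (5.4 − 2.8)/2 = 1.3 m; q_4 = 1.15 × 1.50 × 1.3 = 2.243 m³/s
w_5 = (8.0 − 4.4)/2 = 1.8 m; q_5 = 1.05 × 1.06 × 1.8 = 2.003 m³/s
Stations 1, 6 contribute zero (depth or velocity is 0).
Q = Σ qᵢ = 7.036 m³/s

7.04 m³/s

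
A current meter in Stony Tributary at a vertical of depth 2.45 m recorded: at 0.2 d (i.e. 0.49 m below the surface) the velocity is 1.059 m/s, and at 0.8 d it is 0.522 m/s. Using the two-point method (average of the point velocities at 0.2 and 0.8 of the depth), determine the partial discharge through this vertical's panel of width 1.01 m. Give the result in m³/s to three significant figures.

1.96 m³/s

v̄ = (1.059 + 0.522) / 2 = 0.7905 m/s
q = v̄ × d × w = 0.7905 × 2.45 × 1.01 = 1.956 m³/s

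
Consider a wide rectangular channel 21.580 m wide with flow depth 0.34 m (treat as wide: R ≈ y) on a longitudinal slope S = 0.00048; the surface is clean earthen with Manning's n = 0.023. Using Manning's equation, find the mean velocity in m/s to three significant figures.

0.464 m/s

A = b·y = 21.580 × 0.34 = 7.337 m²
Wide channel: R ≈ y = 0.34 m
Q = (1/n)·A·R^(2/3)·S^(1/2) = (1/0.023) × 7.337 × 0.3400^(2/3) × 0.00048^(1/2) = 3.405 m³/s
V = Q/A = 3.405/7.337 = 0.4640 m/s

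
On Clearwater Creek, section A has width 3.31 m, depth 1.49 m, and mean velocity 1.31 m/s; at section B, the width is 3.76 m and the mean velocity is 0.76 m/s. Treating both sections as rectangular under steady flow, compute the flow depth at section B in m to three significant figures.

2.26 m

Q = A₁V₁ = (3.31×1.49) × 1.31 = 6.461 m³/s
d₂ = Q/(b₂ V₂) = 6.461/(3.76×0.76) = 2.261 m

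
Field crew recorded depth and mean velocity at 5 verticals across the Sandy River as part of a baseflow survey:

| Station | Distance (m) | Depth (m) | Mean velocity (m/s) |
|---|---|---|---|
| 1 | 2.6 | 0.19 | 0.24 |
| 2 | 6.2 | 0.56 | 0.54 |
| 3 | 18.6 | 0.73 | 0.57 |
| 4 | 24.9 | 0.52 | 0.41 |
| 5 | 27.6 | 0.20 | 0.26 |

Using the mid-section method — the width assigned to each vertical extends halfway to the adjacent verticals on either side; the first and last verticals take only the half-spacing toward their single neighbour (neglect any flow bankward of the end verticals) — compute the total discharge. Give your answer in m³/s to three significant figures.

7.42 m³/s

w_1 = (6.2 − 2.6)/2 = 1.8 m; q_1 = 0.24 × 0.19 × 1.8 = 0.08208 m³/s
w_2 = (18.6 − 2.6)/2 = 8 m; q_2 = 0.54 × 0.56 × 8 = 2.419 m³/s
w_3 = (24.9 − 6.2)/2 = 9.35 m; q_3 = 0.57 × 0.73 × 9.35 = 3.891 m³/s
w_4 = (27.6 − 18.6)/2 = 4.5 m; q_4 = 0.41 × 0.52 × 4.5 = 0.9594 m³/s
w_5 = (27.6 − 24.9)/2 = 1.35 m; q_5 = 0.26 × 0.20 × 1.35 = 0.07020 m³/s
Q = Σ qᵢ = 7.421 m³/s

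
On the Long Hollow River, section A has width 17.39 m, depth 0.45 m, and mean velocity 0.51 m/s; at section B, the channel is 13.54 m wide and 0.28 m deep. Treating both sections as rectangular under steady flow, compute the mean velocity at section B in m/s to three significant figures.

1.05 m/s

Q = A₁V₁ = (17.39×0.45) × 0.51 = 3.991 m³/s
A₂ = 13.54 × 0.28 = 3.791 m²
V₂ = Q/A₂ = 3.991/3.791 = 1.053 m/s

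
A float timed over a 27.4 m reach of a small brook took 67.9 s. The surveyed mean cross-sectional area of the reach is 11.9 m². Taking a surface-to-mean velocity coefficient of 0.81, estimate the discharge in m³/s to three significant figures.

v_surface = L / t̄ = 27.4 / 67.9 = 0.4035 m/s
v_mean = 0.81 × 0.4035 = 0.3269 m/s
Q = A × v_mean = 11.9 × 0.3269 = 3.890 m³/s

3.89 m³/s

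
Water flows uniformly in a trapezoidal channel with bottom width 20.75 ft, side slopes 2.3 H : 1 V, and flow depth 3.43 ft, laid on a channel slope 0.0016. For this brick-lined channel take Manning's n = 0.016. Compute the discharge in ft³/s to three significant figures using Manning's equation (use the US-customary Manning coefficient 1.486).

688 ft³/s

A = (b + z·y)·y = (20.75 + 2.3×3.43)×3.43 = 98.23 ft²
P = b + 2y√(1+z²) = 20.75 + 2×3.43×√(1+2.3²) = 37.95 ft
R = A/P = 98.23/37.95 = 2.588 ft
Q = (1.486/n)·A·R^(2/3)·S^(1/2) = (1.486/0.016) × 98.23 × 2.588^(2/3) × 0.0016^(1/2) = 687.9 ft³/s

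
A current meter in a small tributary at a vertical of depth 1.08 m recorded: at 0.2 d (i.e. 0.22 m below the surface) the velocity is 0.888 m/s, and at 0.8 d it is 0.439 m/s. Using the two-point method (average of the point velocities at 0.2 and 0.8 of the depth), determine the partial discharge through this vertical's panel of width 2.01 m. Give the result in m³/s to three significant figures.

v̄ = (0.888 + 0.439) / 2 = 0.6635 m/s
q = v̄ × d × w = 0.6635 × 1.08 × 2.01 = 1.440 m³/s

1.44 m³/s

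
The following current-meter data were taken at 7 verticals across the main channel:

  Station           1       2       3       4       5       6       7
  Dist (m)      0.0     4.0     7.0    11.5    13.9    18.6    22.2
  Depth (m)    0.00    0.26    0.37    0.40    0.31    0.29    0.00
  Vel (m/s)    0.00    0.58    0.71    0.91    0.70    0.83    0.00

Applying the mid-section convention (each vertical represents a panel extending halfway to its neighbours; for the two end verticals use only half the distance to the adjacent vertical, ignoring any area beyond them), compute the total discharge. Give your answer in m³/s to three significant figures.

w_2 = (7.0 − 0.0)/2 = 3.5 m; q_2 = 0.58 × 0.26 × 3.5 = 0.5278 m³/s
w_3 = (11.5 − 4.0)/2 = 3.75 m; q_3 = 0.71 × 0.37 × 3.75 = 0.9851 m³/s
w_4 = (13.9 − 7.0)/2 = 3.45 m; q_4 = 0.91 × 0.40 × 3.45 = 1.256 m³/s
w_5 = (18.6 − 11.5)/2 = 3.55 m; q_5 = 0.70 × 0.31 × 3.55 = 0.7704 m³/s
w_6 = (22.2 − 13.9)/2 = 4.15 m; q_6 = 0.83 × 0.29 × 4.15 = 0.9989 m³/s
Stations 1, 7 contribute zero (depth or velocity is 0).
Q = Σ qᵢ = 4.538 m³/s

4.54 m³/s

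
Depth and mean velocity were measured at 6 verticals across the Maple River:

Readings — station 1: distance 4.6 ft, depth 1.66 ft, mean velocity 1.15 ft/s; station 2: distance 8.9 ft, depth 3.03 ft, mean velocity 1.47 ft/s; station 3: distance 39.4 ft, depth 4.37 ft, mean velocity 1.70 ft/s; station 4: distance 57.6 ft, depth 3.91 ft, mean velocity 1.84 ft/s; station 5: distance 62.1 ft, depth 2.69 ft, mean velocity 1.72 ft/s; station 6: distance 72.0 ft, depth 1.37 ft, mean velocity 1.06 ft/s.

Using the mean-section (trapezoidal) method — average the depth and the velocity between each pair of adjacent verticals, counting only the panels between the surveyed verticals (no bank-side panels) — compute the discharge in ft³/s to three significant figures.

Panel 1-2: Δb = 4.3 ft, d̄ = (1.66+3.03)/2 = 2.345, v̄ = (1.15+1.47)/2 = 1.31 → q = 4.3×2.345×1.31 = 13.21 ft³/s
Panel 2-3: Δb = 30.5 ft, d̄ = (3.03+4.37)/2 = 3.7, v̄ = (1.47+1.70)/2 = 1.585 → q = 30.5×3.7×1.585 = 178.9 ft³/s
Panel 3-4: Δb = 18.2 ft, d̄ = (4.37+3.91)/2 = 4.14, v̄ = (1.70+1.84)/2 = 1.77 → q = 18.2×4.14×1.77 = 133.4 ft³/s
Panel 4-5: Δb = 4.5 ft, d̄ = (3.91+2.69)/2 = 3.3, v̄ = (1.84+1.72)/2 = 1.78 → q = 4.5×3.3×1.78 = 26.43 ft³/s
Panel 5-6: Δb = 9.9 ft, d̄ = (2.69+1.37)/2 = 2.03, v̄ = (1.72+1.06)/2 = 1.39 → q = 9.9×2.03×1.39 = 27.93 ft³/s
Q = Σ q = 379.8 ft³/s

380 ft³/s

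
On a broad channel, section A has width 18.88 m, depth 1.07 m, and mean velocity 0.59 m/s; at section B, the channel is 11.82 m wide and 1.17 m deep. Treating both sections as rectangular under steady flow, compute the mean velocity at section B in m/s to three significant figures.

Q = A₁V₁ = (18.88×1.07) × 0.59 = 11.92 m³/s
A₂ = 11.82 × 1.17 = 13.83 m²
V₂ = Q/A₂ = 11.92/13.83 = 0.8619 m/s

0.862 m/s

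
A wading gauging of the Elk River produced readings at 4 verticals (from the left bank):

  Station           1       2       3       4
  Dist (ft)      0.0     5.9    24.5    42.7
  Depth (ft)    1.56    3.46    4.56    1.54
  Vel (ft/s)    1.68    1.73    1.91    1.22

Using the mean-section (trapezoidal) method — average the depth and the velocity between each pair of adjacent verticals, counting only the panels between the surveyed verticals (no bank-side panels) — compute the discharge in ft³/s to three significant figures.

248 ft³/s

Panel 1-2: Δb = 5.9 ft, d̄ = (1.56+3.46)/2 = 2.51, v̄ = (1.68+1.73)/2 = 1.705 → q = 5.9×2.51×1.705 = 25.25 ft³/s
Panel 2-3: Δb = 18.6 ft, d̄ = (3.46+4.56)/2 = 4.01, v̄ = (1.73+1.91)/2 = 1.82 → q = 18.6×4.01×1.82 = 135.7 ft³/s
Panel 3-4: Δb = 18.2 ft, d̄ = (4.56+1.54)/2 = 3.05, v̄ = (1.91+1.22)/2 = 1.565 → q = 18.2×3.05×1.565 = 86.87 ft³/s
Q = Σ q = 247.9 ft³/s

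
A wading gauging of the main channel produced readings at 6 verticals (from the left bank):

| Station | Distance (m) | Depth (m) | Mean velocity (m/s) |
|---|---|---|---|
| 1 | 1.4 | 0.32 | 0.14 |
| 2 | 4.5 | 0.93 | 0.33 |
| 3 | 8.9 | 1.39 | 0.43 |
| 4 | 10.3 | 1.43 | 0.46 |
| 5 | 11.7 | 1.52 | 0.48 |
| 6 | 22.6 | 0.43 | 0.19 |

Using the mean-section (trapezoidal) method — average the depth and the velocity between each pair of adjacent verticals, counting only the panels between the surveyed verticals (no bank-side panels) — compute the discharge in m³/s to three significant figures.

7.80 m³/s

Panel 1-2: Δb = 3.1 m, d̄ = (0.32+0.93)/2 = 0.625, v̄ = (0.14+0.33)/2 = 0.235 → q = 3.1×0.625×0.235 = 0.4553 m³/s
Panel 2-3: Δb = 4.4 m, d̄ = (0.93+1.39)/2 = 1.16, v̄ = (0.33+0.43)/2 = 0.38 → q = 4.4×1.16×0.38 = 1.940 m³/s
Panel 3-4: Δb = 1.4 m, d̄ = (1.39+1.43)/2 = 1.41, v̄ = (0.43+0.46)/2 = 0.445 → q = 1.4×1.41×0.445 = 0.8784 m³/s
Panel 4-5: Δb = 1.4 m, d̄ = (1.43+1.52)/2 = 1.475, v̄ = (0.46+0.48)/2 = 0.47 → q = 1.4×1.475×0.47 = 0.9706 m³/s
Panel 5-6: Δb = 10.9 m, d̄ = (1.52+0.43)/2 = 0.975, v̄ = (0.48+0.19)/2 = 0.335 → q = 10.9×0.975×0.335 = 3.560 m³/s
Q = Σ q = 7.804 m³/s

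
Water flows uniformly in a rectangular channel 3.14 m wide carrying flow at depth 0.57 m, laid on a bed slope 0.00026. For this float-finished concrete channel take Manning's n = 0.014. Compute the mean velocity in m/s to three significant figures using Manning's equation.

A = b·y = 3.14 × 0.57 = 1.790 m²
P = b + 2y = 3.14 + 2×0.57 = 4.280 m
R = A/P = 1.790/4.280 = 0.4182 m
Q = (1/n)·A·R^(2/3)·S^(1/2) = (1/0.014) × 1.790 × 0.4182^(2/3) × 0.00026^(1/2) = 1.153 m³/s
V = Q/A = 1.153/1.790 = 0.6441 m/s

0.644 m/s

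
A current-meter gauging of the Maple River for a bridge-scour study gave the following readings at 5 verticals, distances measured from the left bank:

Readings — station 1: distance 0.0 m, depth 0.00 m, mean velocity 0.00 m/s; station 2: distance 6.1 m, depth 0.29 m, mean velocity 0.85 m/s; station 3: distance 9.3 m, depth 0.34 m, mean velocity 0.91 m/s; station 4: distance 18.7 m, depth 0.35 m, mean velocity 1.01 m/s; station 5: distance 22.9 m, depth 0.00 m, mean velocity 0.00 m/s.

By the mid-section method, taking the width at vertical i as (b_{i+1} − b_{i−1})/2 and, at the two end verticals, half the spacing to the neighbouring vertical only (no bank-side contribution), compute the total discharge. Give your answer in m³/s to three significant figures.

w_2 = (9.3 − 0.0)/2 = 4.65 m; q_2 = 0.85 × 0.29 × 4.65 = 1.146 m³/s
w_3 = (18.7 − 6.1)/2 = 6.3 m; q_3 = 0.91 × 0.34 × 6.3 = 1.949 m³/s
w_4 = (22.9 − 9.3)/2 = 6.8 m; q_4 = 1.01 × 0.35 × 6.8 = 2.404 m³/s
Stations 1, 5 contribute zero (depth or velocity is 0).
Q = Σ qᵢ = 5.499 m³/s

5.50 m³/s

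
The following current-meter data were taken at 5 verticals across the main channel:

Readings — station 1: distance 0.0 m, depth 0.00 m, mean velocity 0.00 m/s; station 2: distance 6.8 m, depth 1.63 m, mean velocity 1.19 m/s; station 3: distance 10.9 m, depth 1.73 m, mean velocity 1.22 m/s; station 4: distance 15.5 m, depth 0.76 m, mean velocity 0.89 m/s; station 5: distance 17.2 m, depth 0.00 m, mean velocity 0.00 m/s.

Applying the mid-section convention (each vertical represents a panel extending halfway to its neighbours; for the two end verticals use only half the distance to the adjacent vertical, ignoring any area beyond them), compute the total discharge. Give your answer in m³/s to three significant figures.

21.9 m³/s

w_2 = (10.9 − 0.0)/2 = 5.45 m; q_2 = 1.19 × 1.63 × 5.45 = 10.57 m³/s
w_3 = (15.5 − 6.8)/2 = 4.35 m; q_3 = 1.22 × 1.73 × 4.35 = 9.181 m³/s
w_4 = (17.2 − 10.9)/2 = 3.15 m; q_4 = 0.89 × 0.76 × 3.15 = 2.131 m³/s
Stations 1, 5 contribute zero (depth or velocity is 0).
Q = Σ qᵢ = 21.88 m³/s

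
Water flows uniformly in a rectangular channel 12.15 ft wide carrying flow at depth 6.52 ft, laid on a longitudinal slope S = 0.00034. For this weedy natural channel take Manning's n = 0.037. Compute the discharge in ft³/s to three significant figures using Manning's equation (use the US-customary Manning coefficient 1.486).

A = b·y = 12.15 × 6.52 = 79.22 ft²
P = b + 2y = 12.15 + 2×6.52 = 25.19 ft
R = A/P = 79.22/25.19 = 3.145 ft
Q = (1.486/n)·A·R^(2/3)·S^(1/2) = (1.486/0.037) × 79.22 × 3.145^(2/3) × 0.00034^(1/2) = 125.9 ft³/s

126 ft³/s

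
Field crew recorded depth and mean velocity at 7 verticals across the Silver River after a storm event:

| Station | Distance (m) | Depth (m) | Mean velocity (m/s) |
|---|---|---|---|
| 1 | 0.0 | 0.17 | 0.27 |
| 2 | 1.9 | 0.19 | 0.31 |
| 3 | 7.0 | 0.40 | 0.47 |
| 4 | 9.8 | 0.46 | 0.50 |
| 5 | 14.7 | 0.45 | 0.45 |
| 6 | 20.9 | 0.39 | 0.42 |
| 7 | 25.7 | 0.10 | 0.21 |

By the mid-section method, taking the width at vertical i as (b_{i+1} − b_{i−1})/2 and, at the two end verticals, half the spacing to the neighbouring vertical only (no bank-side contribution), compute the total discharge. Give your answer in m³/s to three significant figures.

3.95 m³/s

w_1 = (1.9 − 0.0)/2 = 0.95 m; q_1 = 0.27 × 0.17 × 0.95 = 0.04361 m³/s
w_2 = (7.0 − 0.0)/2 = 3.5 m; q_2 = 0.31 × 0.19 × 3.5 = 0.2062 m³/s
w_3 = (9.8 − 1.9)/2 = 3.95 m; q_3 = 0.47 × 0.40 × 3.95 = 0.7426 m³/s
w_4 = (14.7 − 7.0)/2 = 3.85 m; q_4 = 0.50 × 0.46 × 3.85 = 0.8855 m³/s
w_5 = (20.9 − 9.8)/2 = 5.55 m; q_5 = 0.45 × 0.45 × 5.55 = 1.124 m³/s
w_6 = (25.7 − 14.7)/2 = 5.5 m; q_6 = 0.42 × 0.39 × 5.5 = 0.9009 m³/s
w_7 = (25.7 − 20.9)/2 = 2.4 m; q_7 = 0.21 × 0.10 × 2.4 = 0.05040 m³/s
Q = Σ qᵢ = 3.953 m³/s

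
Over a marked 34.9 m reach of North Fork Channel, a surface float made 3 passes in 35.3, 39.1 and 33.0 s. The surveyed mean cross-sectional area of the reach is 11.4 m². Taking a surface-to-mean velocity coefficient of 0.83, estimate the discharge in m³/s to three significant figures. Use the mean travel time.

t̄ = (35.3 + 39.1 + 33.0) / 3 = 35.8 s
v_surface = L / t̄ = 34.9 / 35.8 = 0.9749 m/s
v_mean = 0.83 × 0.9749 = 0.8091 m/s
Q = A × v_mean = 11.4 × 0.8091 = 9.224 m³/s

9.22 m³/s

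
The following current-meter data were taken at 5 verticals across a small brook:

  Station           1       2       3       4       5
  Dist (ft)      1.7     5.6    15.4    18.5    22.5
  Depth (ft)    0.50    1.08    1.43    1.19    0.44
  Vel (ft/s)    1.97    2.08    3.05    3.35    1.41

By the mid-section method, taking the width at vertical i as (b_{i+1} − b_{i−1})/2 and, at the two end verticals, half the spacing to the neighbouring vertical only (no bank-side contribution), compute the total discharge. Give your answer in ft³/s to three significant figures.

60.8 ft³/s

w_1 = (5.6 − 1.7)/2 = 1.95 ft; q_1 = 1.97 × 0.50 × 1.95 = 1.921 ft³/s
w_2 = (15.4 − 1.7)/2 = 6.85 ft; q_2 = 2.08 × 1.08 × 6.85 = 15.39 ft³/s
w_3 = (18.5 − 5.6)/2 = 6.45 ft; q_3 = 3.05 × 1.43 × 6.45 = 28.13 ft³/s
w_4 = (22.5 − 15.4)/2 = 3.55 ft; q_4 = 3.35 × 1.19 × 3.55 = 14.15 ft³/s
w_5 = (22.5 − 18.5)/2 = 2 ft; q_5 = 1.41 × 0.44 × 2 = 1.241 ft³/s
Q = Σ qᵢ = 60.83 ft³/s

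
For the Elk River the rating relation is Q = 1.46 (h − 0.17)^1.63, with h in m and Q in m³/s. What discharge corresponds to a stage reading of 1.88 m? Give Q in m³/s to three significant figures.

Q = 1.46 × (1.88 − 0.17)^1.63 = 1.46 × 1.71^1.63 = 3.501 m³/s

3.50 m³/s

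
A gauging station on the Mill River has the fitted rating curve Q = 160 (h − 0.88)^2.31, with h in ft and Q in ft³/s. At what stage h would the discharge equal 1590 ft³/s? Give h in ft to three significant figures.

3.58 ft

h − h₀ = (Q/C)^(1/b) = (1590/160)^(1/2.31) = 2.702 ft
h = 0.88 + 2.702 = 3.582 ft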